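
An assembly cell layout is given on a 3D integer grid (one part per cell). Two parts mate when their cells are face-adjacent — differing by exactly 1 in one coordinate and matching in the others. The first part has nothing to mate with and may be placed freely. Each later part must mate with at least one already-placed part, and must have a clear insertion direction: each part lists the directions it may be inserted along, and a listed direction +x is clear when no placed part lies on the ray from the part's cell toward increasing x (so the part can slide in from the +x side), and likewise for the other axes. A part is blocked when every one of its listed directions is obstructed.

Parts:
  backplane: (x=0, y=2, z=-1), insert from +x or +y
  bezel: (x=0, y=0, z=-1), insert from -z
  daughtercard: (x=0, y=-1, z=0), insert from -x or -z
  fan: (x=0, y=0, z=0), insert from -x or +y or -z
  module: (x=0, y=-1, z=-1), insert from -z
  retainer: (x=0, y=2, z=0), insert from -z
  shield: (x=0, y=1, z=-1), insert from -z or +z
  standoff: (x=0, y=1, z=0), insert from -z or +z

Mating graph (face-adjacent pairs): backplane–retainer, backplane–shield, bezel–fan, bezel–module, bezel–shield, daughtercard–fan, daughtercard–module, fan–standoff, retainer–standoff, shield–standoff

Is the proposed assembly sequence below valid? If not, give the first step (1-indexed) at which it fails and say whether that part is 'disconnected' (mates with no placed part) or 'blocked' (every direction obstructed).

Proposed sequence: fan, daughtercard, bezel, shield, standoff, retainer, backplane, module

1. fan@(0, 0, 0) [-x clear] — {fan}
2. daughtercard@(0, -1, 0) [-x clear] — {daughtercard, fan}
3. bezel@(0, 0, -1) [-z clear] — {bezel, daughtercard, fan}
4. shield@(0, 1, -1) [-z clear] — {bezel, daughtercard, fan, shield}
5. standoff@(0, 1, 0) [+z clear] — {bezel, daughtercard, fan, shield, standoff}
6. retainer@(0, 2, 0) [-z clear] — {bezel, daughtercard, fan, retainer, shield, standoff}
7. backplane@(0, 2, -1) [+x clear] — {backplane, bezel, daughtercard, fan, retainer, shield, standoff}
8. module@(0, -1, -1) [-z clear] — {backplane, bezel, daughtercard, fan, module, retainer, shield, standoff}

Valid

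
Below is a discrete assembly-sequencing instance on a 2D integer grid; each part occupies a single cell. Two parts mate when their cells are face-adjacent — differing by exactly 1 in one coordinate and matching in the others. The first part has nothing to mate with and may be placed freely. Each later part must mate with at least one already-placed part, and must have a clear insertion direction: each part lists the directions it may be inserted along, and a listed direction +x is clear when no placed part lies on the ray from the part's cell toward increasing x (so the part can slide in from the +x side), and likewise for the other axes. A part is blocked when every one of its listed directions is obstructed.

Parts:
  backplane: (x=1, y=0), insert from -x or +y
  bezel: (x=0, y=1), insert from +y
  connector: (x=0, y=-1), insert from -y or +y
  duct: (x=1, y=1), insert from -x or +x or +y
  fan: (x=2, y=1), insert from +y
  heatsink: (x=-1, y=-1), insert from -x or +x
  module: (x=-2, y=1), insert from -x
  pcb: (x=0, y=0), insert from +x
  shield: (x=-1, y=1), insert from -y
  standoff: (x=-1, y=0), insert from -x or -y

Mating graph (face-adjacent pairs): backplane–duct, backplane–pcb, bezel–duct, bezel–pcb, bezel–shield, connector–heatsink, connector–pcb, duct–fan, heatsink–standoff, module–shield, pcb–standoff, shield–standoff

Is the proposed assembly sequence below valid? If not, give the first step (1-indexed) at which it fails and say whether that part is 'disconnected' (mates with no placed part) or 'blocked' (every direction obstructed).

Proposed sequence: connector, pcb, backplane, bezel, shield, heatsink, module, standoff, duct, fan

Valid

1. connector@(0, -1) [-y clear] — {connector}
2. pcb@(0, 0) [+x clear] — {connector, pcb}
3. backplane@(1, 0) [+y clear] — {backplane, connector, pcb}
4. bezel@(0, 1) [+y clear] — {backplane, bezel, connector, pcb}
5. shield@(-1, 1) [-y clear] — {backplane, bezel, connector, pcb, shield}
6. heatsink@(-1, -1) [-x clear] — {backplane, bezel, connector, heatsink, pcb, shield}
7. module@(-2, 1) [-x clear] — {backplane, bezel, connector, heatsink, module, pcb, shield}
8. standoff@(-1, 0) [-x clear] — {backplane, bezel, connector, heatsink, module, pcb, shield, standoff}
9. duct@(1, 1) [+x clear] — {backplane, bezel, connector, duct, heatsink, module, pcb, shield, standoff}
10. fan@(2, 1) [+y clear] — {backplane, bezel, connector, duct, fan, heatsink, module, pcb, shield, standoff}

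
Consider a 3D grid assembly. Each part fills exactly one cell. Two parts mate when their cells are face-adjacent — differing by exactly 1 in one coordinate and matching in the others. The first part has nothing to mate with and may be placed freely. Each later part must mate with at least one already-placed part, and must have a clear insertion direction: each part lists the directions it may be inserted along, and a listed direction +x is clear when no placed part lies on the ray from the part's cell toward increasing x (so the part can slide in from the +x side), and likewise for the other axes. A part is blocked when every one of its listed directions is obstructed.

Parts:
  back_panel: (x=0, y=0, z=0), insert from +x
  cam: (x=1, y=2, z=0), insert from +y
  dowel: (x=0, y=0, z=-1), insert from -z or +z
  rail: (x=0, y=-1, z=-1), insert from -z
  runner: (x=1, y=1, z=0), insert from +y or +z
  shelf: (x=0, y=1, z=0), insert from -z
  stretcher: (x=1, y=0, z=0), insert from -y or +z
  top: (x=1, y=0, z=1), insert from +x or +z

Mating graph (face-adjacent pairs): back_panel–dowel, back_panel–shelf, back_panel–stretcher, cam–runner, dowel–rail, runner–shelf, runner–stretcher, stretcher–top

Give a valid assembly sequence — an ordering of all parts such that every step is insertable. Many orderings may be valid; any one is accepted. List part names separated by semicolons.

1. runner@(1, 1, 0) [+y clear] — {runner}
2. cam@(1, 2, 0) [+y clear] — {cam, runner}
3. shelf@(0, 1, 0) [-z clear] — {cam, runner, shelf}
4. back_panel@(0, 0, 0) [+x clear] — {back_panel, cam, runner, shelf}
5. stretcher@(1, 0, 0) [-y clear] — {back_panel, cam, runner, shelf, stretcher}
6. top@(1, 0, 1) [+x clear] — {back_panel, cam, runner, shelf, stretcher, top}
7. dowel@(0, 0, -1) [-z clear] — {back_panel, cam, dowel, runner, shelf, stretcher, top}
8. rail@(0, -1, -1) [-z clear] — {back_panel, cam, dowel, rail, runner, shelf, stretcher, top}

runner; cam; shelf; back_panel; stretcher; top; dowel; rail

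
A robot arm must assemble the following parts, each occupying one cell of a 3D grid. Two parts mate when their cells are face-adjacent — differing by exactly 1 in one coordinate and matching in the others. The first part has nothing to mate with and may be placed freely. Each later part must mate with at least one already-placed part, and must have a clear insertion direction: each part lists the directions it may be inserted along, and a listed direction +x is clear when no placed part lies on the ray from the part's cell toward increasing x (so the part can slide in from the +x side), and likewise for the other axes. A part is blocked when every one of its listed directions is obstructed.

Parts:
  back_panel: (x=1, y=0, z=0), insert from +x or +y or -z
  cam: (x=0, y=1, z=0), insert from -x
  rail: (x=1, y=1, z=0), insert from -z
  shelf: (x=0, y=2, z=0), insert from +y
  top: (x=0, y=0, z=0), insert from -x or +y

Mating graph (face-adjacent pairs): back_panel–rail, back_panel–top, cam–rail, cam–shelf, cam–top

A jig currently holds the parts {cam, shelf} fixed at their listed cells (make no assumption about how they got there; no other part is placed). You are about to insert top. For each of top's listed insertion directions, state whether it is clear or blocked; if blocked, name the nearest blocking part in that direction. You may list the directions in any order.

-x: ray from top(0, 0, 0) has no placed part ⇒ clear
+y: nearest on ray is cam@(0, 1, 0) ⇒ blocked

+y: blocked by cam; -x: clear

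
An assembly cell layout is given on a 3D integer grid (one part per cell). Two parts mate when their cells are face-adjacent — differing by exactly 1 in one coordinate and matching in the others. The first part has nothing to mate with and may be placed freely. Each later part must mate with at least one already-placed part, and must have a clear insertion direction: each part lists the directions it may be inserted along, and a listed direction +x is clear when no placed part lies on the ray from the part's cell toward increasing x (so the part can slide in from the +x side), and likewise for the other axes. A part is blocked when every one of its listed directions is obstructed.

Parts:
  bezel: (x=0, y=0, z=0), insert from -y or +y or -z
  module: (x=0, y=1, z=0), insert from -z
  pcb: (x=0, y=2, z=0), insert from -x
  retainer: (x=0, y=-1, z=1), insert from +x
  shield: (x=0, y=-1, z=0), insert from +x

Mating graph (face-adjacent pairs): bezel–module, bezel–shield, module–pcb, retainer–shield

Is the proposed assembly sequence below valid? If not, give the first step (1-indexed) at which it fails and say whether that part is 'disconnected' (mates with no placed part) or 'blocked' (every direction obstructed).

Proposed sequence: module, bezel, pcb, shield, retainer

1. module@(0, 1, 0) [-z clear] — {module}
2. bezel@(0, 0, 0) [-y clear] — {bezel, module}
3. pcb@(0, 2, 0) [-x clear] — {bezel, module, pcb}
4. shield@(0, -1, 0) [+x clear] — {bezel, module, pcb, shield}
5. retainer@(0, -1, 1) [+x clear] — {bezel, module, pcb, retainer, shield}

Valid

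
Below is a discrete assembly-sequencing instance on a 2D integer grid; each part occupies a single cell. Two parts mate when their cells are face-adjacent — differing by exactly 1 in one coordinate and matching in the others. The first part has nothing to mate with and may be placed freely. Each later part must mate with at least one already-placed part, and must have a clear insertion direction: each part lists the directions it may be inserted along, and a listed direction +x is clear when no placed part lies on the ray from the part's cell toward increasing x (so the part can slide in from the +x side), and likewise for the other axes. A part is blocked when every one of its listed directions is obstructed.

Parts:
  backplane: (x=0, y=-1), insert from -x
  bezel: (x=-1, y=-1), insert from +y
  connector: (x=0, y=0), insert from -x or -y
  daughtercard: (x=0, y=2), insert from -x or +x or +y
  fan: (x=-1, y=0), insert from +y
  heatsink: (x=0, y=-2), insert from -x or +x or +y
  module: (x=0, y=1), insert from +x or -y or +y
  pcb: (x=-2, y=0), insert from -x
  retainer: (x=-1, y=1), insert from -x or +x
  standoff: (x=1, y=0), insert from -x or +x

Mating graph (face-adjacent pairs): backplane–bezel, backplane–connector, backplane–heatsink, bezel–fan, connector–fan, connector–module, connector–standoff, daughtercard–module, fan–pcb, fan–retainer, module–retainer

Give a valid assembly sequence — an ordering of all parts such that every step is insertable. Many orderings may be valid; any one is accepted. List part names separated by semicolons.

backplane; heatsink; bezel; connector; standoff; module; daughtercard; fan; pcb; retainer

1. backplane@(0, -1) [-x clear] — {backplane}
2. heatsink@(0, -2) [-x clear] — {backplane, heatsink}
3. bezel@(-1, -1) [+y clear] — {backplane, bezel, heatsink}
4. connector@(0, 0) [-x clear] — {backplane, bezel, connector, heatsink}
5. standoff@(1, 0) [+x clear] — {backplane, bezel, connector, heatsink, standoff}
6. module@(0, 1) [+x clear] — {backplane, bezel, connector, heatsink, module, standoff}
7. daughtercard@(0, 2) [-x clear] — {backplane, bezel, connector, daughtercard, heatsink, module, standoff}
8. fan@(-1, 0) [+y clear] — {backplane, bezel, connector, daughtercard, fan, heatsink, module, standoff}
9. pcb@(-2, 0) [-x clear] — {backplane, bezel, connector, daughtercard, fan, heatsink, module, pcb, standoff}
10. retainer@(-1, 1) [-x clear] — {backplane, bezel, connector, daughtercard, fan, heatsink, module, pcb, retainer, standoff}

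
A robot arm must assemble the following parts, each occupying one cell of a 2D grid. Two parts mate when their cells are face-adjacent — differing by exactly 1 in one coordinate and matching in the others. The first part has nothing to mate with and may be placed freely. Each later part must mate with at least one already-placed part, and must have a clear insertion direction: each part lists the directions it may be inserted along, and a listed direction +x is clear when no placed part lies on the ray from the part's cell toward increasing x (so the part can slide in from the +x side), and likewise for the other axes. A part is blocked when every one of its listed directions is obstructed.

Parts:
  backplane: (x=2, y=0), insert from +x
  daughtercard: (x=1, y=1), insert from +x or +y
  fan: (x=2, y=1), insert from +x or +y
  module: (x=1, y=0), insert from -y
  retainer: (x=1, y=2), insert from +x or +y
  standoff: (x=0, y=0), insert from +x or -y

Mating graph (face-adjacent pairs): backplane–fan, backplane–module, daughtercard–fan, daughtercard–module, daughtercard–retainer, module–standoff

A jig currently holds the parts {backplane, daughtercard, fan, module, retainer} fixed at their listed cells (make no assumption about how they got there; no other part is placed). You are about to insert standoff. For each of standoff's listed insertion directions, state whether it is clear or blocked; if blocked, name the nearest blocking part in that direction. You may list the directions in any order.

+x: nearest on ray is module@(1, 0) ⇒ blocked
-y: ray from standoff(0, 0) has no placed part ⇒ clear

+x: blocked by module; -y: clear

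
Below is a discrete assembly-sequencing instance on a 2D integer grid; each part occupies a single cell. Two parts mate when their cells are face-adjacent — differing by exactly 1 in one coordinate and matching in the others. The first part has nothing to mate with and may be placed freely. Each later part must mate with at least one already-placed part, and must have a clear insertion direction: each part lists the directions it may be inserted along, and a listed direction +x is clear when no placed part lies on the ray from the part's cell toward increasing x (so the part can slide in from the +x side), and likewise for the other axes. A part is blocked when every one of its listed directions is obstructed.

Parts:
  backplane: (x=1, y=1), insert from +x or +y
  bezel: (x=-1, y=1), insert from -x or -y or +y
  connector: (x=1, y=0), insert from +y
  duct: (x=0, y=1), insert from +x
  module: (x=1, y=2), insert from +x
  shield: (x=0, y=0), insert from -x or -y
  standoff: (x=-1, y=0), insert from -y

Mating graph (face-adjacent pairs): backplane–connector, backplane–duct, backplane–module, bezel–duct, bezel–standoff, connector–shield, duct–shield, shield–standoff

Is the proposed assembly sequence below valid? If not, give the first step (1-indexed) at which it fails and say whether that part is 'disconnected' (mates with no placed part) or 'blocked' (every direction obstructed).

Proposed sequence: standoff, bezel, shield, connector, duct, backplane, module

1. standoff@(-1, 0) [-y clear] — {standoff}
2. bezel@(-1, 1) [-x clear] — {bezel, standoff}
3. shield@(0, 0) [-y clear] — {bezel, shield, standoff}
4. connector@(1, 0) [+y clear] — {bezel, connector, shield, standoff}
5. duct@(0, 1) [+x clear] — {bezel, connector, duct, shield, standoff}
6. backplane@(1, 1) [+x clear] — {backplane, bezel, connector, duct, shield, standoff}
7. module@(1, 2) [+x clear] — {backplane, bezel, connector, duct, module, shield, standoff}

Valid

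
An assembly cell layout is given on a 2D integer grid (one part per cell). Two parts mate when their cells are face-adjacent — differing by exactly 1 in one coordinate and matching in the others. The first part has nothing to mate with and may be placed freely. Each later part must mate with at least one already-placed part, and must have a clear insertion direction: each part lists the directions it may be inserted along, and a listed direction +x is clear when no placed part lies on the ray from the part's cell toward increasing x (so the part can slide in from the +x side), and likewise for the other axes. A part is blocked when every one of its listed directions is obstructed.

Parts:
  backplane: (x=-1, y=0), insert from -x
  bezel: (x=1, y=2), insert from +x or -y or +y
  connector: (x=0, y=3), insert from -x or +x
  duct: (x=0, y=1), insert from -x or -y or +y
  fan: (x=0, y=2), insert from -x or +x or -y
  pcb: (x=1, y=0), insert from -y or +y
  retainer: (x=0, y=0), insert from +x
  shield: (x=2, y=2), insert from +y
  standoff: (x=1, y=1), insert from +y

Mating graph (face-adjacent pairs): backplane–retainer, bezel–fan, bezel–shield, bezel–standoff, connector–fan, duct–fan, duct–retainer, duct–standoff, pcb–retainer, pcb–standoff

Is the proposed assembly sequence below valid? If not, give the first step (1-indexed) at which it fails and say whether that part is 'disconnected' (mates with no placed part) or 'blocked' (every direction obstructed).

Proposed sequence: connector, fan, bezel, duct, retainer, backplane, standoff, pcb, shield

Invalid at step 7 (blocked)

1. connector@(0, 3) [-x clear] — {connector}
2. fan@(0, 2) [-x clear] — {connector, fan}
3. bezel@(1, 2) [+x clear] — {bezel, connector, fan}
4. duct@(0, 1) [-x clear] — {bezel, connector, duct, fan}
5. retainer@(0, 0) [+x clear] — {bezel, connector, duct, fan, retainer}
6. backplane@(-1, 0) [-x clear] — {backplane, bezel, connector, duct, fan, retainer}
7. standoff@(1, 1) — +y all obstructed ⇒ blocked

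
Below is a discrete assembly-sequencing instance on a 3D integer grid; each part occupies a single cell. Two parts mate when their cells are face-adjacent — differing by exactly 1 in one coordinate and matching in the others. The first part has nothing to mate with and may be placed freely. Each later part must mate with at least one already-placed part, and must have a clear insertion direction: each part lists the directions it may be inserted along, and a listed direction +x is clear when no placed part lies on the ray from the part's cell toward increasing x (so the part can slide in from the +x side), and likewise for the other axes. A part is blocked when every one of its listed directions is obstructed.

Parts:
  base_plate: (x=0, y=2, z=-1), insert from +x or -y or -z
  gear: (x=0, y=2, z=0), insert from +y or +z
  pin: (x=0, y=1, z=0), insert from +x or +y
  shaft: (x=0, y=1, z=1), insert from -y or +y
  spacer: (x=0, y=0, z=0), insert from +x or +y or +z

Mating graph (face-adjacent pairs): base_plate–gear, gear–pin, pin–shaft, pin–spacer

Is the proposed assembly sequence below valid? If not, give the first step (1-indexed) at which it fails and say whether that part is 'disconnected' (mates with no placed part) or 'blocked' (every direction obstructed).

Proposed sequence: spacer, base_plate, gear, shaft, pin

Invalid at step 2 (disconnected)

1. spacer@(0, 0, 0) [+x clear] — {spacer}
2. base_plate@(0, 2, -1) — no placed neighbour ⇒ disconnected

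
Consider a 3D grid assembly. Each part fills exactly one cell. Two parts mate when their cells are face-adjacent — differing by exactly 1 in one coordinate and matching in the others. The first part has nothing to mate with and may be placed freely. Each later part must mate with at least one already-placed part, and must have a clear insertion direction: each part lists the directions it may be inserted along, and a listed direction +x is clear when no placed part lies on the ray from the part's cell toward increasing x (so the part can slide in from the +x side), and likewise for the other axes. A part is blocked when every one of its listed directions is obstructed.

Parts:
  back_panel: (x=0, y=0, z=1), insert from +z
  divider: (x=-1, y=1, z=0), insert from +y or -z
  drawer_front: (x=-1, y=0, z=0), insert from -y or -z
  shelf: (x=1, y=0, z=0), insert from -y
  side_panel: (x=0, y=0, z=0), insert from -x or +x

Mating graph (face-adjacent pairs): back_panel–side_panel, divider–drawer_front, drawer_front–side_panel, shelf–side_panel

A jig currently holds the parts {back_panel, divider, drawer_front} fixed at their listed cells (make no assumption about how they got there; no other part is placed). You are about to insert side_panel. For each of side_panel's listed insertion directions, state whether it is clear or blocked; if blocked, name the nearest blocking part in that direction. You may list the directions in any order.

-x: nearest on ray is drawer_front@(-1, 0, 0) ⇒ blocked
+x: ray from side_panel(0, 0, 0) has no placed part ⇒ clear

+x: clear; -x: blocked by drawer_front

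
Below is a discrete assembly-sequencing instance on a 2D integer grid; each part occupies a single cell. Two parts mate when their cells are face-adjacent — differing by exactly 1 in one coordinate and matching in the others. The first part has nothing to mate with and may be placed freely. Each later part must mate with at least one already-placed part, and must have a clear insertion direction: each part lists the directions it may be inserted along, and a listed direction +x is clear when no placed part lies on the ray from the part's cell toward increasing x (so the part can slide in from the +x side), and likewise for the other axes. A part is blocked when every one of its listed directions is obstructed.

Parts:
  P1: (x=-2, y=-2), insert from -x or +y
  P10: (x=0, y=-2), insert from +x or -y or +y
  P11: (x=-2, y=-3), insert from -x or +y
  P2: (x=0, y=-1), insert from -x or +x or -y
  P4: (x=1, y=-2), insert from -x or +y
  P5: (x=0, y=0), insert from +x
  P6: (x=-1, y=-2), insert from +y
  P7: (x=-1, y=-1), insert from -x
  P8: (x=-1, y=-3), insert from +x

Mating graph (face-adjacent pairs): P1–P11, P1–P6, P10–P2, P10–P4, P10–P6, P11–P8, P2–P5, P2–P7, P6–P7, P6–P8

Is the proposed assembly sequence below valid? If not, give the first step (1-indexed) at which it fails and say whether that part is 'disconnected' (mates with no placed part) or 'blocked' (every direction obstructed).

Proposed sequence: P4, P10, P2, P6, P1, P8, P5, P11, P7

1. P4@(1, -2) [-x clear] — {P4}
2. P10@(0, -2) [-y clear] — {P10, P4}
3. P2@(0, -1) [-x clear] — {P10, P2, P4}
4. P6@(-1, -2) [+y clear] — {P10, P2, P4, P6}
5. P1@(-2, -2) [-x clear] — {P1, P10, P2, P4, P6}
6. P8@(-1, -3) [+x clear] — {P1, P10, P2, P4, P6, P8}
7. P5@(0, 0) [+x clear] — {P1, P10, P2, P4, P5, P6, P8}
8. P11@(-2, -3) [-x clear] — {P1, P10, P11, P2, P4, P5, P6, P8}
9. P7@(-1, -1) [-x clear] — {P1, P10, P11, P2, P4, P5, P6, P7, P8}

Valid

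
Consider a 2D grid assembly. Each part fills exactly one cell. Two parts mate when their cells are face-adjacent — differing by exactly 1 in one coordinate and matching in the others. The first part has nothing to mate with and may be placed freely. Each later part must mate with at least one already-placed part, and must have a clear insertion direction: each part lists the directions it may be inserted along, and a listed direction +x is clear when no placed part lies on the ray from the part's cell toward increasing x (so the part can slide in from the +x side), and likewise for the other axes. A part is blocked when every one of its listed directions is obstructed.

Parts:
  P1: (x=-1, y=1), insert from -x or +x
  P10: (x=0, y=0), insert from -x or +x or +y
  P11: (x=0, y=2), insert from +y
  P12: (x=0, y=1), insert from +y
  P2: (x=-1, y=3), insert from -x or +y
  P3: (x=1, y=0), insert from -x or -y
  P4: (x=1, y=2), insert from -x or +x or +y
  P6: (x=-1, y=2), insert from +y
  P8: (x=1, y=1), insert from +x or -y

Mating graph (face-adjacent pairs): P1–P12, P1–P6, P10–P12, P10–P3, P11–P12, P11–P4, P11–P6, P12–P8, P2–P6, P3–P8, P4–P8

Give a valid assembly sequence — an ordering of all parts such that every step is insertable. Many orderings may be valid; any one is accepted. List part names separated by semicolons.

1. P3@(1, 0) [-x clear] — {P3}
2. P8@(1, 1) [+x clear] — {P3, P8}
3. P12@(0, 1) [+y clear] — {P12, P3, P8}
4. P11@(0, 2) [+y clear] — {P11, P12, P3, P8}
5. P6@(-1, 2) [+y clear] — {P11, P12, P3, P6, P8}
6. P1@(-1, 1) [-x clear] — {P1, P11, P12, P3, P6, P8}
7. P4@(1, 2) [+x clear] — {P1, P11, P12, P3, P4, P6, P8}
8. P10@(0, 0) [-x clear] — {P1, P10, P11, P12, P3, P4, P6, P8}
9. P2@(-1, 3) [-x clear] — {P1, P10, P11, P12, P2, P3, P4, P6, P8}

P3; P8; P12; P11; P6; P1; P4; P10; P2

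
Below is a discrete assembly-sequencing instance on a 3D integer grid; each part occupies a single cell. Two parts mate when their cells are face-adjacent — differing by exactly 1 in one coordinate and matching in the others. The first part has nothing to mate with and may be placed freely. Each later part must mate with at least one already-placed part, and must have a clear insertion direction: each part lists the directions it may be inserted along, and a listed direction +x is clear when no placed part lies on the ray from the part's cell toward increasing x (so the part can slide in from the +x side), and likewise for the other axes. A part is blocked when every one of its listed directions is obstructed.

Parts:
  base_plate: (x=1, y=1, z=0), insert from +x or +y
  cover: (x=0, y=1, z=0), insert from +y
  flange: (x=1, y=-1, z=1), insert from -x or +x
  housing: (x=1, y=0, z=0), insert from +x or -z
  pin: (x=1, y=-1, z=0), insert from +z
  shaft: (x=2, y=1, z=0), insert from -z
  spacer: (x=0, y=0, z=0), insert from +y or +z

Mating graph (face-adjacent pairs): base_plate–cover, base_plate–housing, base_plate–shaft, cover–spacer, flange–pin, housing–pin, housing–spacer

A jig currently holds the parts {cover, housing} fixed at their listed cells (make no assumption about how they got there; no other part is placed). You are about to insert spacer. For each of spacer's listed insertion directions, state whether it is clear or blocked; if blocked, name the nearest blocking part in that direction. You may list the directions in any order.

+y: blocked by cover; +z: clear

+y: nearest on ray is cover@(0, 1, 0) ⇒ blocked
+z: ray from spacer(0, 0, 0) has no placed part ⇒ clear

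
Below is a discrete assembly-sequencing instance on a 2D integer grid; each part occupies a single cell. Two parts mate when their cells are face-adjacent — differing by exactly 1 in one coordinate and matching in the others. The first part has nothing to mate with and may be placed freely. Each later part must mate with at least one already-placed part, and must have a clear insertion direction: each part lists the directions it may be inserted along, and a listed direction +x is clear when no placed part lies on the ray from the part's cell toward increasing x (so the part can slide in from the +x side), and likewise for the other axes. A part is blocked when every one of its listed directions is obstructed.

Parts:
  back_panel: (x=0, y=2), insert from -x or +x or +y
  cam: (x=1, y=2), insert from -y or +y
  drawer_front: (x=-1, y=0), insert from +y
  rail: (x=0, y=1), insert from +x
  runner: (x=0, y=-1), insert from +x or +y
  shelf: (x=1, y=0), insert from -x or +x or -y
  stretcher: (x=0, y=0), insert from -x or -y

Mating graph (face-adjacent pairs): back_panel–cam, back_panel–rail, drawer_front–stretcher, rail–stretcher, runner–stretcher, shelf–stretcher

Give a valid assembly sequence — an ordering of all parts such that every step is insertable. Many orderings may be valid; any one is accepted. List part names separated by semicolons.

1. stretcher@(0, 0) [-x clear] — {stretcher}
2. shelf@(1, 0) [+x clear] — {shelf, stretcher}
3. rail@(0, 1) [+x clear] — {rail, shelf, stretcher}
4. runner@(0, -1) [+x clear] — {rail, runner, shelf, stretcher}
5. back_panel@(0, 2) [-x clear] — {back_panel, rail, runner, shelf, stretcher}
6. cam@(1, 2) [+y clear] — {back_panel, cam, rail, runner, shelf, stretcher}
7. drawer_front@(-1, 0) [+y clear] — {back_panel, cam, drawer_front, rail, runner, shelf, stretcher}

stretcher; shelf; rail; runner; back_panel; cam; drawer_front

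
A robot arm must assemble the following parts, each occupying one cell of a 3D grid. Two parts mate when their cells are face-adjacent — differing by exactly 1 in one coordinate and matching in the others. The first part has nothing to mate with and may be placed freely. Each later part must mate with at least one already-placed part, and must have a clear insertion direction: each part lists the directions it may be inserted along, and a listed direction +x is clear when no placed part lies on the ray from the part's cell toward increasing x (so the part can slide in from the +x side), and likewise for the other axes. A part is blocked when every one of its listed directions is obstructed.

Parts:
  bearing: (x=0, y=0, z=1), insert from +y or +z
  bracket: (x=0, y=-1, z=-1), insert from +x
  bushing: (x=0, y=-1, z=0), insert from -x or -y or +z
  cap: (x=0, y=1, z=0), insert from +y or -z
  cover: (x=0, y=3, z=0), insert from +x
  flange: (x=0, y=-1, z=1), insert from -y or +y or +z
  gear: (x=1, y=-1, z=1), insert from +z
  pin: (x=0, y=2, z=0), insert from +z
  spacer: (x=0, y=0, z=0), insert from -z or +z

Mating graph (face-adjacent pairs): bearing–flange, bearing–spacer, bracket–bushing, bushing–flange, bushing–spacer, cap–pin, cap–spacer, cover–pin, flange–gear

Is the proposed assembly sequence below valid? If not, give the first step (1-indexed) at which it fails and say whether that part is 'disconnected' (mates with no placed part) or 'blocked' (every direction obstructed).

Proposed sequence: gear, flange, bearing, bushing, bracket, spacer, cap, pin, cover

Valid

1. gear@(1, -1, 1) [+z clear] — {gear}
2. flange@(0, -1, 1) [-y clear] — {flange, gear}
3. bearing@(0, 0, 1) [+y clear] — {bearing, flange, gear}
4. bushing@(0, -1, 0) [-x clear] — {bearing, bushing, flange, gear}
5. bracket@(0, -1, -1) [+x clear] — {bearing, bracket, bushing, flange, gear}
6. spacer@(0, 0, 0) [-z clear] — {bearing, bracket, bushing, flange, gear, spacer}
7. cap@(0, 1, 0) [+y clear] — {bearing, bracket, bushing, cap, flange, gear, spacer}
8. pin@(0, 2, 0) [+z clear] — {bearing, bracket, bushing, cap, flange, gear, pin, spacer}
9. cover@(0, 3, 0) [+x clear] — {bearing, bracket, bushing, cap, cover, flange, gear, pin, spacer}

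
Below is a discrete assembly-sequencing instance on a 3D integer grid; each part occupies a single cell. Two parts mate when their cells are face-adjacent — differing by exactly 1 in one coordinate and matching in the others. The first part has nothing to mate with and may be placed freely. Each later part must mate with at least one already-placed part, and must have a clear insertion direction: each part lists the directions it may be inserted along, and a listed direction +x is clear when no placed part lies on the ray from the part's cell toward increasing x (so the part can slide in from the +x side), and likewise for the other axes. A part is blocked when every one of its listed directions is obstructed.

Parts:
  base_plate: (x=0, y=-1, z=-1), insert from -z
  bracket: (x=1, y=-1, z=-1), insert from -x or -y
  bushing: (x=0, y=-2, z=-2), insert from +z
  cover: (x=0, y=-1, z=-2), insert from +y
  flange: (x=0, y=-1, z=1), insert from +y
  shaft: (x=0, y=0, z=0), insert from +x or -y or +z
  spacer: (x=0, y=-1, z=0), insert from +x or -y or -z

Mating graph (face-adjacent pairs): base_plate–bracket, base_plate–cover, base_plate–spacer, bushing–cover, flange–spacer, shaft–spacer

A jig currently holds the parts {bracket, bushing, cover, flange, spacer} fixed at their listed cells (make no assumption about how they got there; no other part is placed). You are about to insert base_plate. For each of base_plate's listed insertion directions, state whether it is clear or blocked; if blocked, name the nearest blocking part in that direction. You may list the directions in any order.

-z: blocked by cover

-z: nearest on ray is cover@(0, -1, -2) ⇒ blocked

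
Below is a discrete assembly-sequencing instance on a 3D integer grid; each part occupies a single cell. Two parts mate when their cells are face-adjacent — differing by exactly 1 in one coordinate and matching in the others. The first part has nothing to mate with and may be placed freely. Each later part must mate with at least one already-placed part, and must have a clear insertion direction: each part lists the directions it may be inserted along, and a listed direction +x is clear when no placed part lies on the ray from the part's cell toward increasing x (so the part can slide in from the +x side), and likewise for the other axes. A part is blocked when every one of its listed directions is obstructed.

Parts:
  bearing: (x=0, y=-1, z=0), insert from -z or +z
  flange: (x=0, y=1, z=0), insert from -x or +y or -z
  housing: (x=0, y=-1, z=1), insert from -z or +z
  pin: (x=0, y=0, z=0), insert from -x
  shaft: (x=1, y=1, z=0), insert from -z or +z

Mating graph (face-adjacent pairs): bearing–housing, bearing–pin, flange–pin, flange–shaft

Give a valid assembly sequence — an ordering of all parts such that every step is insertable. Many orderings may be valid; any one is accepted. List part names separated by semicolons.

housing; bearing; pin; flange; shaft

1. housing@(0, -1, 1) [-z clear] — {housing}
2. bearing@(0, -1, 0) [-z clear] — {bearing, housing}
3. pin@(0, 0, 0) [-x clear] — {bearing, housing, pin}
4. flange@(0, 1, 0) [-x clear] — {bearing, flange, housing, pin}
5. shaft@(1, 1, 0) [-z clear] — {bearing, flange, housing, pin, shaft}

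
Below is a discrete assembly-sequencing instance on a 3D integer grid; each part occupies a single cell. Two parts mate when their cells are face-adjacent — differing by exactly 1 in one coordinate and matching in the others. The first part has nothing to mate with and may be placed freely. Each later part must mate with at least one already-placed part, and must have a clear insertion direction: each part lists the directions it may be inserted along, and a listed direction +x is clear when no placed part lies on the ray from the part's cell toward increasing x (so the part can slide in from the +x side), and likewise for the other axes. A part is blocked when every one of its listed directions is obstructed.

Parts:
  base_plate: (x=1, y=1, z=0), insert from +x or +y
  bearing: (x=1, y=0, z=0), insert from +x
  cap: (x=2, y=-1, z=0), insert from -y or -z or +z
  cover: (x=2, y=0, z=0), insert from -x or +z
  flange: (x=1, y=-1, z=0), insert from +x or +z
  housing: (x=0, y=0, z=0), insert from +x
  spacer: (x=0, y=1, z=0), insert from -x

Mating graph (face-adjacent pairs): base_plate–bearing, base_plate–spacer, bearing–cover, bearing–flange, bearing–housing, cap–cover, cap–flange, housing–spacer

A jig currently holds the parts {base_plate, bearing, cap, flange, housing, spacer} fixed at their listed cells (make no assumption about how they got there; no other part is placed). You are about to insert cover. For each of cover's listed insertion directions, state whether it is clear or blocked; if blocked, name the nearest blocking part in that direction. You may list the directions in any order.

+z: clear; -x: blocked by bearing

-x: nearest on ray is bearing@(1, 0, 0) ⇒ blocked
+z: ray from cover(2, 0, 0) has no placed part ⇒ clear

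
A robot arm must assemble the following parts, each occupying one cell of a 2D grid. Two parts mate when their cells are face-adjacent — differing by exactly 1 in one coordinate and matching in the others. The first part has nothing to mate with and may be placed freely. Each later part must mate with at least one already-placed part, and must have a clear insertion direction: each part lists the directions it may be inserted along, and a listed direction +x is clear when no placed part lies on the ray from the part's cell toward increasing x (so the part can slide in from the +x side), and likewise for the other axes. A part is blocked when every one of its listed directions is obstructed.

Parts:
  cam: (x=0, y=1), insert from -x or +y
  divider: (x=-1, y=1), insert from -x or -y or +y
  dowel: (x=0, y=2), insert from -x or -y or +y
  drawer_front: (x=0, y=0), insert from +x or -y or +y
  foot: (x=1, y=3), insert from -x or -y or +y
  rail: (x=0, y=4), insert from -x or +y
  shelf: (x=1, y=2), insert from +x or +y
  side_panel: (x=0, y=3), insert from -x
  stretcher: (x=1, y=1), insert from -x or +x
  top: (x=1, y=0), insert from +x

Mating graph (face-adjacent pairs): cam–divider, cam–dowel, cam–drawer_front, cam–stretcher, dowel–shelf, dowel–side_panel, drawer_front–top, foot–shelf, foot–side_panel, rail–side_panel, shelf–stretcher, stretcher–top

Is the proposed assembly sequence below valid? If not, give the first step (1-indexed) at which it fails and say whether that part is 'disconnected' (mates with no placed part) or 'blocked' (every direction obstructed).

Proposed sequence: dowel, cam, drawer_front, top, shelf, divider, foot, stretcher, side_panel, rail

Valid

1. dowel@(0, 2) [-x clear] — {dowel}
2. cam@(0, 1) [-x clear] — {cam, dowel}
3. drawer_front@(0, 0) [+x clear] — {cam, dowel, drawer_front}
4. top@(1, 0) [+x clear] — {cam, dowel, drawer_front, top}
5. shelf@(1, 2) [+x clear] — {cam, dowel, drawer_front, shelf, top}
6. divider@(-1, 1) [-x clear] — {cam, divider, dowel, drawer_front, shelf, top}
7. foot@(1, 3) [-x clear] — {cam, divider, dowel, drawer_front, foot, shelf, top}
8. stretcher@(1, 1) [+x clear] — {cam, divider, dowel, drawer_front, foot, shelf, stretcher, top}
9. side_panel@(0, 3) [-x clear] — {cam, divider, dowel, drawer_front, foot, shelf, side_panel, stretcher, top}
10. rail@(0, 4) [-x clear] — {cam, divider, dowel, drawer_front, foot, rail, shelf, side_panel, stretcher, top}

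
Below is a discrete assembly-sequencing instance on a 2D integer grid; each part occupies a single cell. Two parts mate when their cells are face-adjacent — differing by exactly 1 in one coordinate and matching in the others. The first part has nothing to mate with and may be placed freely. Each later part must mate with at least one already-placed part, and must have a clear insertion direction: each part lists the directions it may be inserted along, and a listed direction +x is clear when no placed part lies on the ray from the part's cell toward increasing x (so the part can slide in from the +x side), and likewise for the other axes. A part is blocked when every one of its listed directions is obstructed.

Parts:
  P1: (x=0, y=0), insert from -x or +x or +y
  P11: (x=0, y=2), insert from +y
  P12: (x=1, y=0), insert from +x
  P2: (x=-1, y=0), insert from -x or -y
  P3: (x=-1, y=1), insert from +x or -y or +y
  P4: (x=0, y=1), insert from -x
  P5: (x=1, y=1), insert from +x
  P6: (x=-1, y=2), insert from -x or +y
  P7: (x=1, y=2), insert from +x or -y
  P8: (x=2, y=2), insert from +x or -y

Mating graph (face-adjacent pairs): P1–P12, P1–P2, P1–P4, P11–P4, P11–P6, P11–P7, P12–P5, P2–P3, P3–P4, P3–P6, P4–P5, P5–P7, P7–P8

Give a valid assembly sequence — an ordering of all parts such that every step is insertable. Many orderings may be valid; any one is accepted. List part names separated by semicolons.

1. P6@(-1, 2) [-x clear] — {P6}
2. P11@(0, 2) [+y clear] — {P11, P6}
3. P4@(0, 1) [-x clear] — {P11, P4, P6}
4. P5@(1, 1) [+x clear] — {P11, P4, P5, P6}
5. P1@(0, 0) [-x clear] — {P1, P11, P4, P5, P6}
6. P7@(1, 2) [+x clear] — {P1, P11, P4, P5, P6, P7}
7. P8@(2, 2) [+x clear] — {P1, P11, P4, P5, P6, P7, P8}
8. P3@(-1, 1) [-y clear] — {P1, P11, P3, P4, P5, P6, P7, P8}
9. P12@(1, 0) [+x clear] — {P1, P11, P12, P3, P4, P5, P6, P7, P8}
10. P2@(-1, 0) [-x clear] — {P1, P11, P12, P2, P3, P4, P5, P6, P7, P8}

P6; P11; P4; P5; P1; P7; P8; P3; P12; P2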